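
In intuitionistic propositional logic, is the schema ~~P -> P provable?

This is double-negation elimination, which is not intuitionistically valid.
A Kripke countermodel: worlds 0, 1; order generated by 0 <= 1; atoms true at each world — 0:{}; 1:{P}.
0 ||-/- ~~P -> P: already at 0 itself, 0 ||- ~~P but 0 ||-/- P.
0 lacks atom P, so 0 ||-/- P.
So the root 0 does not force the formula.

No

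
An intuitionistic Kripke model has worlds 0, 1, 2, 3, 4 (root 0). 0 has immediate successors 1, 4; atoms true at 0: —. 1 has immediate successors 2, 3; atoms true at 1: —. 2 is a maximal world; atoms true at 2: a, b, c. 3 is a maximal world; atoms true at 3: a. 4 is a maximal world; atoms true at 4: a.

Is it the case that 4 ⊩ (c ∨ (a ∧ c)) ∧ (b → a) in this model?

4 ⊮ (c ∨ (a ∧ c)) ∧ (b → a) since 4 fails c ∨ (a ∧ c).

No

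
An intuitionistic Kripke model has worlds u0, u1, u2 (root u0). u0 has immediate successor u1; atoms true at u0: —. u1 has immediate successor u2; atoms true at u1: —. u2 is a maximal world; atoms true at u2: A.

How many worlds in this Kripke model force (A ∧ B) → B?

3

u0: forces it.
u1: forces it.
u2: forces it.
Worlds forcing the formula: {u0, u1, u2}.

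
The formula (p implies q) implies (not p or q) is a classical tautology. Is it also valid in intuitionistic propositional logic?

This is the material-implication-as-disjunction principle, which is not intuitionistically valid.
A Kripke countermodel: worlds 0, 1; order generated by 0 <= 1; atoms true at each world — 0:{}; 1:{p,q}.
0 does not force (p implies q) implies (not p or q): already at 0 itself, 0 forces p implies q but 0 does not force not p or q.
0 does not force not p or q: neither disjunct is forced at 0.
0 does not force not p since 1 is accessible from 0 and 1 forces p.
So the root 0 does not force the formula.

No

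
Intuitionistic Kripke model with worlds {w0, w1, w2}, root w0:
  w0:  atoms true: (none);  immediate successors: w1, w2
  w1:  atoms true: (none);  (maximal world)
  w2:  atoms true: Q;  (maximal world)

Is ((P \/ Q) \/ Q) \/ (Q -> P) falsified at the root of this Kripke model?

Yes

w0 ||-/- ((P \/ Q) \/ Q) \/ (Q -> P): neither disjunct is forced at w0.
w0 ||-/- (P \/ Q) \/ Q: neither disjunct is forced at w0.
w0 ||-/- P \/ Q: neither disjunct is forced at w0.
w0 lacks atom P, so w0 ||-/- P.
So the root w0 does not force ((P \/ Q) \/ Q) \/ (Q -> P); the model is a countermodel.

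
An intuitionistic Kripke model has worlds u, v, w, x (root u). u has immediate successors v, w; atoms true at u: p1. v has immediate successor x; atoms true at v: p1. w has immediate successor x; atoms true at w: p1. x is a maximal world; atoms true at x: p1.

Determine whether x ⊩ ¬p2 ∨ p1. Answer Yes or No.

x ⊩ ¬p2 ∨ p1 via the disjunct ¬p2.

Yes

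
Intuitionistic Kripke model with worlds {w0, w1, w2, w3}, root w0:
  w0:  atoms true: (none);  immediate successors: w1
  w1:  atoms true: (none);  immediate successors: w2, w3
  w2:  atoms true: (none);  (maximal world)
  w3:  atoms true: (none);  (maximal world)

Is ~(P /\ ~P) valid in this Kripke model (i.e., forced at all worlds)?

w0 ||- ~(P /\ ~P): no world accessible from w0 forces P /\ ~P.
Since the root w0 forces ~(P /\ ~P) and forcing is persistent (monotone upward), every world forces it.

Yes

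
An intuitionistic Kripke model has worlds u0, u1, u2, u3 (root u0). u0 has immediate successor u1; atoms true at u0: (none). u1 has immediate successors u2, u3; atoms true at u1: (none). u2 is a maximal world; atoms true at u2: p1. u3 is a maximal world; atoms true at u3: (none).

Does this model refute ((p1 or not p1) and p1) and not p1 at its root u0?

Yes

u0 does not force ((p1 or not p1) and p1) and not p1 since u0 fails (p1 or not p1) and p1.
So the root u0 does not force ((p1 or not p1) and p1) and not p1; the model is a countermodel.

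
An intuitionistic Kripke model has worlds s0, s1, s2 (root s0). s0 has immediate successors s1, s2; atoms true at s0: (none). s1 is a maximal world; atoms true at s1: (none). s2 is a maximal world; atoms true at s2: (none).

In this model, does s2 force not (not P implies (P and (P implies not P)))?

Yes

s2 forces not (not P implies (P and (P implies not P))): no world accessible from s2 forces not P implies (P and (P implies not P)).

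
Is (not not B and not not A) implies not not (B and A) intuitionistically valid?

Yes

This is the distribution of double negation over conjunction, which is intuitionistically derivable.
Assume not not B, not not A, and not (B and A). From B we'd get not A (since B and A is refuted), contradicting not not A; so not B, contradicting not not B.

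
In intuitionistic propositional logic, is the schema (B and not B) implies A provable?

Yes

This is an instance of ex falso quodlibet, which is intuitionistically derivable.
No world can force both B and not B, so the antecedent B and not B is never forced and the implication holds vacuously at every world.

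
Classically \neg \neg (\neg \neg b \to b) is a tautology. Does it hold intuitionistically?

This is the double negation of double-negation elimination, which is intuitionistically derivable.
By Glivenko's theorem the double negation of any classical propositional tautology is intuitionistically provable; \neg \neg b \to b is classically a tautology.

Yes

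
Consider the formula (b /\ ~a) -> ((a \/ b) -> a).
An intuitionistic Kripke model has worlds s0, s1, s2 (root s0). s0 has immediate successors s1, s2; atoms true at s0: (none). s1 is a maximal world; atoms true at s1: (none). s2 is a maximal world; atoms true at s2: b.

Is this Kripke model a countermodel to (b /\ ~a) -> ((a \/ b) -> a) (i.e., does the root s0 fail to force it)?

s0 ||-/- (b /\ ~a) -> ((a \/ b) -> a): at the accessible world s2, s2 ||- b /\ ~a but s2 ||-/- (a \/ b) -> a.
s2 ||-/- (a \/ b) -> a: already at s2 itself, s2 ||- a \/ b but s2 ||-/- a.
s2 lacks atom a, so s2 ||-/- a.
So the root s0 does not force (b /\ ~a) -> ((a \/ b) -> a); the model is a countermodel.

Yes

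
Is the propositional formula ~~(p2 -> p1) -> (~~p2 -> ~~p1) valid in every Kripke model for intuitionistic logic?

Yes

This is the distribution of double negation over implication, which is intuitionistically derivable.
Assume ~~(p2 -> p1) and ~~p2; suppose ~p1. Then p2 -> p1 would give ~p2 (by contraposition), contradicting ~~p2; so ~(p2 -> p1), contradicting ~~(p2 -> p1). Hence ~~p1.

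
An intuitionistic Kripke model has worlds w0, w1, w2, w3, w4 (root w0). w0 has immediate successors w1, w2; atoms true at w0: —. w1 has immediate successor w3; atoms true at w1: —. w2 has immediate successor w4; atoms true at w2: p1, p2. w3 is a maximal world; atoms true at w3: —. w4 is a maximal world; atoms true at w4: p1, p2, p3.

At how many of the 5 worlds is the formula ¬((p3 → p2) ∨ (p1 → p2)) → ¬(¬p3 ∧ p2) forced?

w0: forces it.
w1: forces it.
w2: forces it.
w3: forces it.
w4: forces it.
Worlds forcing the formula: {w0, w1, w2, w3, w4}.

5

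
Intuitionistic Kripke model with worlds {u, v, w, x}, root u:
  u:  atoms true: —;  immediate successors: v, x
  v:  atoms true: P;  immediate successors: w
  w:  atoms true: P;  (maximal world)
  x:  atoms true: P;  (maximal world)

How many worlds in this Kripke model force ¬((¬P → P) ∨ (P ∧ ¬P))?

0

u: does not force it — u ⊮ ¬((¬P → P) ∨ (P ∧ ¬P)) since u is accessible from u and u ⊩ (¬P → P) ∨ (P ∧ ¬P).
v: does not force it.
w: does not force it.
x: does not force it.
Worlds forcing the formula: { }.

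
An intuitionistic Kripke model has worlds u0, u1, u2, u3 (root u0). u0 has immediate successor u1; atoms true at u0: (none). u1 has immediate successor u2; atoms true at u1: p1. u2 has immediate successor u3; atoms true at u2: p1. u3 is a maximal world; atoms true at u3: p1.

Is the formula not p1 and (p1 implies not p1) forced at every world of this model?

Not every world: u0 does not force not p1 and (p1 implies not p1).
u0 does not force not p1 and (p1 implies not p1) since u0 fails not p1.

No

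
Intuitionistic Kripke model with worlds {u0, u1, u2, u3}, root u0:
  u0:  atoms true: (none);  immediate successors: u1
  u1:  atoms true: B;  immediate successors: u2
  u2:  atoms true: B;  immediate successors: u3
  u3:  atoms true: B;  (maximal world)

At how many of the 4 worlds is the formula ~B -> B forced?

u0: forces it.
u1: forces it.
u2: forces it.
u3: forces it.
Worlds forcing the formula: {u0, u1, u2, u3}.

4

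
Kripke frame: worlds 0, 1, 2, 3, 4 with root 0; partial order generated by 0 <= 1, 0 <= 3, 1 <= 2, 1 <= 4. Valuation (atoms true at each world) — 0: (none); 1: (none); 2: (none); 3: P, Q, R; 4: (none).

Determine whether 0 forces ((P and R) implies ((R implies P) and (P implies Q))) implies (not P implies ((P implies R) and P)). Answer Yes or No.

0 does not force ((P and R) implies ((R implies P) and (P implies Q))) implies (not P implies ((P implies R) and P)): already at 0 itself, 0 forces (P and R) implies ((R implies P) and (P implies Q)) but 0 does not force not P implies ((P implies R) and P).
0 does not force not P implies ((P implies R) and P): at the accessible world 1, 1 forces not P but 1 does not force (P implies R) and P.
1 does not force (P implies R) and P since 1 fails P.

No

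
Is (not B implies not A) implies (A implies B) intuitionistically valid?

This is the converse of contraposition, which is not intuitionistically valid.
A Kripke countermodel: worlds s0, s1; order generated by s0 <= s1; atoms true at each world — s0:{A}; s1:{A,B}.
s0 does not force (not B implies not A) implies (A implies B): already at s0 itself, s0 forces not B implies not A but s0 does not force A implies B.
s0 does not force A implies B: already at s0 itself, s0 forces A but s0 does not force B.
s0 lacks atom B, so s0 does not force B.
So the root s0 does not force the formula.

No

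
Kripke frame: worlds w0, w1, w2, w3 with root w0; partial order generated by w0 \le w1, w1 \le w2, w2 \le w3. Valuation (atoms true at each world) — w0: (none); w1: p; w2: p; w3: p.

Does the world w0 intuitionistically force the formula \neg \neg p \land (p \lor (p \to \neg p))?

No

w0 \nVdash \neg \neg p \land (p \lor (p \to \neg p)) since w0 fails p \lor (p \to \neg p).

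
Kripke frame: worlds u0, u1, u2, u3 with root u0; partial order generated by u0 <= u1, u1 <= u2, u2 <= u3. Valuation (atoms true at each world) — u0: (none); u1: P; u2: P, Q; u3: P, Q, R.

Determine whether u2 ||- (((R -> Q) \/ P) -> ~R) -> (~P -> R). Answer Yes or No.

Yes

u2 ||- (((R -> Q) \/ P) -> ~R) -> (~P -> R) vacuously: no world accessible from u2 forces the antecedent ((R -> Q) \/ P) -> ~R.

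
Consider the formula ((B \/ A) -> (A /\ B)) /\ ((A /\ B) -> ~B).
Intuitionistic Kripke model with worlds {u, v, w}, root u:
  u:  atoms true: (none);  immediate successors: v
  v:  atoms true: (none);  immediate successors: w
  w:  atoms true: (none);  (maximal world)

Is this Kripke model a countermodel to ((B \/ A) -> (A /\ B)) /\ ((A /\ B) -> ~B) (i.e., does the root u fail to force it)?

u ||- ((B \/ A) -> (A /\ B)) /\ ((A /\ B) -> ~B) since u forces both conjuncts.
So the root u forces ((B \/ A) -> (A /\ B)) /\ ((A /\ B) -> ~B); the model is not a countermodel.

No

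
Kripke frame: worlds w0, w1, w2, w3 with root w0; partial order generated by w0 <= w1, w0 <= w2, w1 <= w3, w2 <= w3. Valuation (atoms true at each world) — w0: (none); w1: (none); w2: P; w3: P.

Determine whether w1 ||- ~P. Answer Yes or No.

w1 ||-/- ~P since w3 is accessible from w1 and w3 ||- P.

No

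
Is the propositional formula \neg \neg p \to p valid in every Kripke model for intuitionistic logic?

No

This is double-negation elimination, which is not intuitionistically valid.
A Kripke countermodel: worlds a, b; order generated by a \le b; atoms true at each world — a:{}; b:{p}.
a \nVdash \neg \neg p \to p: already at a itself, a \Vdash \neg \neg p but a \nVdash p.
a lacks atom p, so a \nVdash p.
So the root a does not force the formula.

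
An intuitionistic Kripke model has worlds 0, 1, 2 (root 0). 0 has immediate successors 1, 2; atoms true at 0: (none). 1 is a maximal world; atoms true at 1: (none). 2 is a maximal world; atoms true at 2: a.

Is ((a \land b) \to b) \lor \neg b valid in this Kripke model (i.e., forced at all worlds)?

Yes

0 \Vdash ((a \land b) \to b) \lor \neg b via the disjunct (a \land b) \to b.
Since the root 0 forces ((a \land b) \to b) \lor \neg b and forcing is persistent (monotone upward), every world forces it.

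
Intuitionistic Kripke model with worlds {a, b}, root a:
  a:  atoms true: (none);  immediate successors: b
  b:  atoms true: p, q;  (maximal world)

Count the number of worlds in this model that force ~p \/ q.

1

a: does not force it — a ||-/- ~p \/ q: neither disjunct is forced at a.
b: forces it.
Worlds forcing the formula: {b}.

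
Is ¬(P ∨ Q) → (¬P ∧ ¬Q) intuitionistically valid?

Yes

This is a constructively valid De Morgan direction (negated disjunction to conjunction of negations), which is intuitionistically derivable.
From ¬(P ∨ Q): if P held then P ∨ Q would, contradiction — so ¬P; similarly ¬Q.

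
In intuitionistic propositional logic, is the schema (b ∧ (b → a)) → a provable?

Yes

This is modus ponens in implicational form, which is intuitionistically derivable.
If a world forces b and b → a, then applying the implication at that world (which is accessible from itself) gives a.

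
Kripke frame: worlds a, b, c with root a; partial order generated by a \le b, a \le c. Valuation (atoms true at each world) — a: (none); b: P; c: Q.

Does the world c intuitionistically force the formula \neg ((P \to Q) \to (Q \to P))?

Yes

c \Vdash \neg ((P \to Q) \to (Q \to P)): no world accessible from c forces (P \to Q) \to (Q \to P).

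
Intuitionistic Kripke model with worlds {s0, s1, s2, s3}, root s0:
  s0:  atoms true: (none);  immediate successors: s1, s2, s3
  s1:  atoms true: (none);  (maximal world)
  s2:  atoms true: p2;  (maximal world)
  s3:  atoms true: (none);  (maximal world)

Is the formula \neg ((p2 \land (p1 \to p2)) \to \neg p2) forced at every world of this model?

Not every world: s0 \nVdash \neg ((p2 \land (p1 \to p2)) \to \neg p2).
s0 \nVdash \neg ((p2 \land (p1 \to p2)) \to \neg p2) since s1 is accessible from s0 and s1 \Vdash (p2 \land (p1 \to p2)) \to \neg p2.
s1 \Vdash (p2 \land (p1 \to p2)) \to \neg p2 vacuously: no world accessible from s1 forces the antecedent p2 \land (p1 \to p2).

No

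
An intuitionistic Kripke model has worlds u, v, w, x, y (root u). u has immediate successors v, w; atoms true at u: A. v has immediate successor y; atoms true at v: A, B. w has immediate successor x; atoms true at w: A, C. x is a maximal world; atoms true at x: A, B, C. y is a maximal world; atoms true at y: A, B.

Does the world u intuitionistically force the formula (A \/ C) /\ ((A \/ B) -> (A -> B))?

u ||-/- (A \/ C) /\ ((A \/ B) -> (A -> B)) since u fails (A \/ B) -> (A -> B).

No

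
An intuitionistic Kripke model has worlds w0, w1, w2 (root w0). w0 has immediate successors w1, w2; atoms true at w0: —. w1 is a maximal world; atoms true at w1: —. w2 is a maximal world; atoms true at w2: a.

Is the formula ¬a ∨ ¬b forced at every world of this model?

w0 ⊩ ¬a ∨ ¬b via the disjunct ¬b.
Since the root w0 forces ¬a ∨ ¬b and forcing is persistent (monotone upward), every world forces it.

Yes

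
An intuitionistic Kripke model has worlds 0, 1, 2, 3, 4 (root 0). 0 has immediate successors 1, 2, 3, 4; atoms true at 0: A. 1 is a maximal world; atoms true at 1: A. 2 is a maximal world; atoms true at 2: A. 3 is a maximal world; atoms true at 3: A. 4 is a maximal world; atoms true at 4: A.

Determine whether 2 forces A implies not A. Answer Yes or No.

2 does not force A implies not A: already at 2 itself, 2 forces A but 2 does not force not A.
2 does not force not A since 2 is accessible from 2 and 2 forces A.

No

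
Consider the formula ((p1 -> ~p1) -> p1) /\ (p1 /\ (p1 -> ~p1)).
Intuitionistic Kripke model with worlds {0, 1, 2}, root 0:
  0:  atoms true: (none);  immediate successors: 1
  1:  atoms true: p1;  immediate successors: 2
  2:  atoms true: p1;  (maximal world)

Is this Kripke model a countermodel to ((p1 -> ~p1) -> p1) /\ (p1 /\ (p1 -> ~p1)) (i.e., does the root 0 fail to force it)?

0 ||-/- ((p1 -> ~p1) -> p1) /\ (p1 /\ (p1 -> ~p1)) since 0 fails p1 /\ (p1 -> ~p1).
So the root 0 does not force ((p1 -> ~p1) -> p1) /\ (p1 /\ (p1 -> ~p1)); the model is a countermodel.

Yes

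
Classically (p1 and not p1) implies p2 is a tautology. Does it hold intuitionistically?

This is an instance of ex falso quodlibet, which is intuitionistically derivable.
No world can force both p1 and not p1, so the antecedent p1 and not p1 is never forced and the implication holds vacuously at every world.

Yes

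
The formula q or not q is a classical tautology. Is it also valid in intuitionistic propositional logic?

This is the law of excluded middle, which is not intuitionistically valid.
A Kripke countermodel: worlds s0, s1; order generated by s0 <= s1; atoms true at each world — s0:{}; s1:{q}.
s0 does not force q or not q: neither disjunct is forced at s0.
s0 lacks atom q, so s0 does not force q.
So the root s0 does not force the formula.

No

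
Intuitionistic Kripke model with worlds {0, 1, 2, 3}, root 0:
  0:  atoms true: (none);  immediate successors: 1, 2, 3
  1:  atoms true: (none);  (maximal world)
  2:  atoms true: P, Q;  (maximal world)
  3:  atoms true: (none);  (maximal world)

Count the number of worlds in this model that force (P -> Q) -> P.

1

0: does not force it — 0 ||-/- (P -> Q) -> P: already at 0 itself, 0 ||- P -> Q but 0 ||-/- P.
1: does not force it.
2: forces it.
3: does not force it.
Worlds forcing the formula: {2}.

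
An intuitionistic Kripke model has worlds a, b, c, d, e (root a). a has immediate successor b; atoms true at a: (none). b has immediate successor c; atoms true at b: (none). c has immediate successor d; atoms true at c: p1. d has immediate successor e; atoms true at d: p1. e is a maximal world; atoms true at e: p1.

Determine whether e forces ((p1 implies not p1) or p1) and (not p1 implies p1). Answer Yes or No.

Yes

e forces ((p1 implies not p1) or p1) and (not p1 implies p1) since e forces both conjuncts.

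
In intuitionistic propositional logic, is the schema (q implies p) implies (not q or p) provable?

No

This is the material-implication-as-disjunction principle, which is not intuitionistically valid.
A Kripke countermodel: worlds s0, s1; order generated by s0 <= s1; atoms true at each world — s0:{}; s1:{p,q}.
s0 does not force (q implies p) implies (not q or p): already at s0 itself, s0 forces q implies p but s0 does not force not q or p.
s0 does not force not q or p: neither disjunct is forced at s0.
s0 does not force not q since s1 is accessible from s0 and s1 forces q.
So the root s0 does not force the formula.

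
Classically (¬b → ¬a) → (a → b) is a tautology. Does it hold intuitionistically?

No

This is the converse of contraposition, which is not intuitionistically valid.
A Kripke countermodel: worlds u0, u1; order generated by u0 ≤ u1; atoms true at each world — u0:{a}; u1:{a,b}.
u0 ⊮ (¬b → ¬a) → (a → b): already at u0 itself, u0 ⊩ ¬b → ¬a but u0 ⊮ a → b.
u0 ⊮ a → b: already at u0 itself, u0 ⊩ a but u0 ⊮ b.
u0 lacks atom b, so u0 ⊮ b.
So the root u0 does not force the formula.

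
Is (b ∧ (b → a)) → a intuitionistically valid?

This is modus ponens in implicational form, which is intuitionistically derivable.
If a world forces b and b → a, then applying the implication at that world (which is accessible from itself) gives a.

Yes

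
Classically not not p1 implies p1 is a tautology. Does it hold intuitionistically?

This is double-negation elimination, which is not intuitionistically valid.
A Kripke countermodel: worlds 0, 1; order generated by 0 <= 1; atoms true at each world — 0:{}; 1:{p1}.
0 does not force not not p1 implies p1: already at 0 itself, 0 forces not not p1 but 0 does not force p1.
0 lacks atom p1, so 0 does not force p1.
So the root 0 does not force the formula.

No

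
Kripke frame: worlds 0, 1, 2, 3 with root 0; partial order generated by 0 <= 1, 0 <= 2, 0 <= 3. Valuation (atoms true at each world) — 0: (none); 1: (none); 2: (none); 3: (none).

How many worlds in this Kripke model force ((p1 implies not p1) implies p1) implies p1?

0: forces it.
1: forces it.
2: forces it.
3: forces it.
Worlds forcing the formula: {0, 1, 2, 3}.

4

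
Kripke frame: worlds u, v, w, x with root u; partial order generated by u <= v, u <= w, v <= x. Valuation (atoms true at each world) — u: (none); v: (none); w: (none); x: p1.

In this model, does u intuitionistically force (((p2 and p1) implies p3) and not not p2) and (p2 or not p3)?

No

u does not force (((p2 and p1) implies p3) and not not p2) and (p2 or not p3) since u fails ((p2 and p1) implies p3) and not not p2.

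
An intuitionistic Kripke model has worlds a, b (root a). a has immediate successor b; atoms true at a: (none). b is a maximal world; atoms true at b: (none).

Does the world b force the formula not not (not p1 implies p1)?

No

b does not force not not (not p1 implies p1) since b is accessible from b and b forces not (not p1 implies p1).
b forces not (not p1 implies p1): no world accessible from b forces not p1 implies p1.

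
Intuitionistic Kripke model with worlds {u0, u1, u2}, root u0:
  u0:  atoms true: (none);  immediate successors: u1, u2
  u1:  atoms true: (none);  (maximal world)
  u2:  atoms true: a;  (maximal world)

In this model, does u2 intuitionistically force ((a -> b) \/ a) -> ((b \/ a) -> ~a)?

No

u2 ||-/- ((a -> b) \/ a) -> ((b \/ a) -> ~a): already at u2 itself, u2 ||- (a -> b) \/ a but u2 ||-/- (b \/ a) -> ~a.
u2 ||-/- (b \/ a) -> ~a: already at u2 itself, u2 ||- b \/ a but u2 ||-/- ~a.
u2 ||-/- ~a since u2 is accessible from u2 and u2 ||- a.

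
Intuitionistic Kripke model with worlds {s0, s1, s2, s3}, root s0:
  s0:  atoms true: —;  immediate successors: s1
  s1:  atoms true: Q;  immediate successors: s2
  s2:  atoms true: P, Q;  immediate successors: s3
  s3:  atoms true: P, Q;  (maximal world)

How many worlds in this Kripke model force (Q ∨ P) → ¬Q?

0

s0: does not force it — s0 ⊮ (Q ∨ P) → ¬Q: at the accessible world s1, s1 ⊩ Q ∨ P but s1 ⊮ ¬Q.
s1: does not force it.
s2: does not force it.
s3: does not force it.
Worlds forcing the formula: { }.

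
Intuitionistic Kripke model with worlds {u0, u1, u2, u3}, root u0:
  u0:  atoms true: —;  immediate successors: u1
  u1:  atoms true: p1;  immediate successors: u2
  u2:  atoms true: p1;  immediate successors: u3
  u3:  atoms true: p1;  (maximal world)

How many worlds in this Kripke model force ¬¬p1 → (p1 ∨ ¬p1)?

3

u0: does not force it — u0 ⊮ ¬¬p1 → (p1 ∨ ¬p1): already at u0 itself, u0 ⊩ ¬¬p1 but u0 ⊮ p1 ∨ ¬p1.
u1: forces it.
u2: forces it.
u3: forces it.
Worlds forcing the formula: {u1, u2, u3}.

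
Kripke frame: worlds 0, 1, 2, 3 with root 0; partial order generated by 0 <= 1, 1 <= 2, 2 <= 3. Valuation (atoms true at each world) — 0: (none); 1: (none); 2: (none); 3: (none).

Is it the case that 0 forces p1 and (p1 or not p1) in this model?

No

0 does not force p1 and (p1 or not p1) since 0 fails p1.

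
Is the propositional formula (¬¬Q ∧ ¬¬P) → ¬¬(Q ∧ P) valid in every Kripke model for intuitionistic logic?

Yes

This is the distribution of double negation over conjunction, which is intuitionistically derivable.
Assume ¬¬Q, ¬¬P, and ¬(Q ∧ P). From Q we'd get ¬P (since Q ∧ P is refuted), contradicting ¬¬P; so ¬Q, contradicting ¬¬Q.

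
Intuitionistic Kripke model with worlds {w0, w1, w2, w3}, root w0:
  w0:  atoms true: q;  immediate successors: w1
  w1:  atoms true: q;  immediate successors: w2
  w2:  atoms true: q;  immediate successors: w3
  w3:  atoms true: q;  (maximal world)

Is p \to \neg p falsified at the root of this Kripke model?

No

w0 \Vdash p \to \neg p vacuously: no world accessible from w0 forces the antecedent p.
So the root w0 forces p \to \neg p; the model is not a countermodel.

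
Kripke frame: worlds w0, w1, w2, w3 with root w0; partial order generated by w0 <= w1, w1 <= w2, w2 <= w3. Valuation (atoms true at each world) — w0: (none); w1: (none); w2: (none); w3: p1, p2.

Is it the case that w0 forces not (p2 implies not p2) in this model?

Yes

w0 forces not (p2 implies not p2): no world accessible from w0 forces p2 implies not p2.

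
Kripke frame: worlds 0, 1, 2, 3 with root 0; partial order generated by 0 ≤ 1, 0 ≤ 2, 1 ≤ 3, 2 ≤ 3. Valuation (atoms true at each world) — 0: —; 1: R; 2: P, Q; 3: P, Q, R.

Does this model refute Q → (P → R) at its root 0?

0 ⊮ Q → (P → R): at the accessible world 2, 2 ⊩ Q but 2 ⊮ P → R.
2 ⊮ P → R: already at 2 itself, 2 ⊩ P but 2 ⊮ R.
2 lacks atom R, so 2 ⊮ R.
So the root 0 does not force Q → (P → R); the model is a countermodel.

Yes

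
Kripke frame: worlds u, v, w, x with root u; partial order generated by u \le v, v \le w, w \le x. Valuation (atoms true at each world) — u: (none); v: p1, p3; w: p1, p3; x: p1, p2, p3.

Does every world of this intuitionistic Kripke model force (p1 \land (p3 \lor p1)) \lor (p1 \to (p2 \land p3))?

Not every world: u \nVdash (p1 \land (p3 \lor p1)) \lor (p1 \to (p2 \land p3)).
u \nVdash (p1 \land (p3 \lor p1)) \lor (p1 \to (p2 \land p3)): neither disjunct is forced at u.
u \nVdash p1 \land (p3 \lor p1) since u fails p1.

No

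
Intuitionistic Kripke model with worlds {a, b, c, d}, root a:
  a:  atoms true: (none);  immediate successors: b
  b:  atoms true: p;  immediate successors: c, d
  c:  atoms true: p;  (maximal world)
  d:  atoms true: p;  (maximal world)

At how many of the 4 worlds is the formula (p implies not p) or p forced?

a: does not force it — a does not force (p implies not p) or p: neither disjunct is forced at a.
b: forces it.
c: forces it.
d: forces it.
Worlds forcing the formula: {b, c, d}.

3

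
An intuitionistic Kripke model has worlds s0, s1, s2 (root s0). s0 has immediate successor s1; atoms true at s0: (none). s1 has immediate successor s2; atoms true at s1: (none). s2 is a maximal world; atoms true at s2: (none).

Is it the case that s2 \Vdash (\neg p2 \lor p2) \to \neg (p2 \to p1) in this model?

No

s2 \nVdash (\neg p2 \lor p2) \to \neg (p2 \to p1): already at s2 itself, s2 \Vdash \neg p2 \lor p2 but s2 \nVdash \neg (p2 \to p1).
s2 \nVdash \neg (p2 \to p1) since s2 is accessible from s2 and s2 \Vdash p2 \to p1.
s2 \Vdash p2 \to p1 vacuously: no world accessible from s2 forces the antecedent p2.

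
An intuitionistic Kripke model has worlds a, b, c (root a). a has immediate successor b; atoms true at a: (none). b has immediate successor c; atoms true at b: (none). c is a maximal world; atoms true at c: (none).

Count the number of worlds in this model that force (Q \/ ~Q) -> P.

0

a: does not force it — a ||-/- (Q \/ ~Q) -> P: already at a itself, a ||- Q \/ ~Q but a ||-/- P.
b: does not force it.
c: does not force it.
Worlds forcing the formula: { }.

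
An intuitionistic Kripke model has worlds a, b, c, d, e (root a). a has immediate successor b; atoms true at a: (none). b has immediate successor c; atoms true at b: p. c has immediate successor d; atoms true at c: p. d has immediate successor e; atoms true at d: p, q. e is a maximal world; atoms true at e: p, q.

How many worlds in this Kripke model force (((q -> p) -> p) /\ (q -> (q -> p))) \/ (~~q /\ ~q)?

a: does not force it — a ||-/- (((q -> p) -> p) /\ (q -> (q -> p))) \/ (~~q /\ ~q): neither disjunct is forced at a.
b: forces it.
c: forces it.
d: forces it.
e: forces it.
Worlds forcing the formula: {b, c, d, e}.

4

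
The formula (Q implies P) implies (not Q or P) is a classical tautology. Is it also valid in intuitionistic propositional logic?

No

This is the material-implication-as-disjunction principle, which is not intuitionistically valid.
A Kripke countermodel: worlds a, b; order generated by a <= b; atoms true at each world — a:{}; b:{P,Q}.
a does not force (Q implies P) implies (not Q or P): already at a itself, a forces Q implies P but a does not force not Q or P.
a does not force not Q or P: neither disjunct is forced at a.
a does not force not Q since b is accessible from a and b forces Q.
So the root a does not force the formula.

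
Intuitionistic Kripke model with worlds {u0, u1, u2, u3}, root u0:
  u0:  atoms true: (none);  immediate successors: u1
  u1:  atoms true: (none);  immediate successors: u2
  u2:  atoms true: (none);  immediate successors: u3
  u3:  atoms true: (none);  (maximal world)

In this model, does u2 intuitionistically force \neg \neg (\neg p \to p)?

u2 \nVdash \neg \neg (\neg p \to p) since u2 is accessible from u2 and u2 \Vdash \neg (\neg p \to p).
u2 \Vdash \neg (\neg p \to p): no world accessible from u2 forces \neg p \to p.

No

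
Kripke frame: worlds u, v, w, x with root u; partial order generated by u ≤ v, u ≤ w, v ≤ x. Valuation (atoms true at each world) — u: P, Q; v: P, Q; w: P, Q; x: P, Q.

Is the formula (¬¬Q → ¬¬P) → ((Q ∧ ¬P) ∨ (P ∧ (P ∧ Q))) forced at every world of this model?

Yes

u ⊩ (¬¬Q → ¬¬P) → ((Q ∧ ¬P) ∨ (P ∧ (P ∧ Q))): every world accessible from u that forces ¬¬Q → ¬¬P (namely u, v, w, x) also forces (Q ∧ ¬P) ∨ (P ∧ (P ∧ Q)).
Since the root u forces (¬¬Q → ¬¬P) → ((Q ∧ ¬P) ∨ (P ∧ (P ∧ Q))) and forcing is persistent (monotone upward), every world forces it.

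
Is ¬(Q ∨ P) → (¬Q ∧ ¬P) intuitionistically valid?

This is a constructively valid De Morgan direction (negated disjunction to conjunction of negations), which is intuitionistically derivable.
From ¬(Q ∨ P): if Q held then Q ∨ P would, contradiction — so ¬Q; similarly ¬P.

Yes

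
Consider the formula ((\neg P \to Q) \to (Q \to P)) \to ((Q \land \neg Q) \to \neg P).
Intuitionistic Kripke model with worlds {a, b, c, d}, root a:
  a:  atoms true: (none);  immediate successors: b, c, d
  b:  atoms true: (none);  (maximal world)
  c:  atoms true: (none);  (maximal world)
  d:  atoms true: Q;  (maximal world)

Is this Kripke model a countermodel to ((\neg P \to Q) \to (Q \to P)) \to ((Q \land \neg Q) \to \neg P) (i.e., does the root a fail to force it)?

a \Vdash ((\neg P \to Q) \to (Q \to P)) \to ((Q \land \neg Q) \to \neg P): every world accessible from a that forces (\neg P \to Q) \to (Q \to P) (namely b, c) also forces (Q \land \neg Q) \to \neg P.
So the root a forces ((\neg P \to Q) \to (Q \to P)) \to ((Q \land \neg Q) \to \neg P); the model is not a countermodel.

No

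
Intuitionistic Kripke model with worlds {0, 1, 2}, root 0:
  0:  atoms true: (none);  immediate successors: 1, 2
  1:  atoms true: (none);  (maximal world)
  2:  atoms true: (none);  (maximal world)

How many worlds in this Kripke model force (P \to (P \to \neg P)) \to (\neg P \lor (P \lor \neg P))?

3

0: forces it.
1: forces it.
2: forces it.
Worlds forcing the formula: {0, 1, 2}.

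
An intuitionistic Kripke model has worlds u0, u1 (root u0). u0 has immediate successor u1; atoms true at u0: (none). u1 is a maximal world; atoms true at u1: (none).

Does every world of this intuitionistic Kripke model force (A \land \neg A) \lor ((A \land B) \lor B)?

No

Not every world: u0 \nVdash (A \land \neg A) \lor ((A \land B) \lor B).
u0 \nVdash (A \land \neg A) \lor ((A \land B) \lor B): neither disjunct is forced at u0.
u0 \nVdash A \land \neg A since u0 fails A.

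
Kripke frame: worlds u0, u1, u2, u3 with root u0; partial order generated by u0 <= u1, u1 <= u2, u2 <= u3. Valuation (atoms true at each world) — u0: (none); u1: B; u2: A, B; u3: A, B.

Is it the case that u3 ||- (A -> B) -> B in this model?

u3 ||- (A -> B) -> B: every world accessible from u3 that forces A -> B (namely u3) also forces B.

Yes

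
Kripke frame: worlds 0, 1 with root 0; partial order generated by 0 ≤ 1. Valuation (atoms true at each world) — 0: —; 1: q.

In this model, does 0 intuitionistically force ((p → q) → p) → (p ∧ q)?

0 ⊩ ((p → q) → p) → (p ∧ q) vacuously: no world accessible from 0 forces the antecedent (p → q) → p.

Yes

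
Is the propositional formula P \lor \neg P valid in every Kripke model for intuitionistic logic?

This is the law of excluded middle, which is not intuitionistically valid.
A Kripke countermodel: worlds s0, s1; order generated by s0 \le s1; atoms true at each world — s0:{}; s1:{P}.
s0 \nVdash P \lor \neg P: neither disjunct is forced at s0.
s0 lacks atom P, so s0 \nVdash P.
So the root s0 does not force the formula.

No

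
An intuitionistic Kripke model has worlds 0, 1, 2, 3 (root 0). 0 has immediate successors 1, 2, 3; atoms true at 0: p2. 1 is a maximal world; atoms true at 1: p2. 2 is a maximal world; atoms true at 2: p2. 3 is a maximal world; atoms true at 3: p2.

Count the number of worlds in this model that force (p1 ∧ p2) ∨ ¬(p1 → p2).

0

0: does not force it — 0 ⊮ (p1 ∧ p2) ∨ ¬(p1 → p2): neither disjunct is forced at 0.
1: does not force it — 1 ⊮ (p1 ∧ p2) ∨ ¬(p1 → p2): neither disjunct is forced at 1.
2: does not force it.
3: does not force it.
Worlds forcing the formula: { }.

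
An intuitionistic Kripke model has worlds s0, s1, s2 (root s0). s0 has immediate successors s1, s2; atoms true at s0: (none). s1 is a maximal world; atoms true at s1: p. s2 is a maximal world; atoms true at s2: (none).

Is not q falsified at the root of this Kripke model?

No

s0 forces not q: no world accessible from s0 forces q.
So the root s0 forces not q; the model is not a countermodel.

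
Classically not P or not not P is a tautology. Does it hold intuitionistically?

This is the weak law of excluded middle, which is not intuitionistically valid.
A Kripke countermodel: worlds u, v, w; order generated by u <= v, u <= w; atoms true at each world — u:{}; v:{P}; w:{}.
u does not force not P or not not P: neither disjunct is forced at u.
u does not force not P since v is accessible from u and v forces P.
So the root u does not force the formula.

No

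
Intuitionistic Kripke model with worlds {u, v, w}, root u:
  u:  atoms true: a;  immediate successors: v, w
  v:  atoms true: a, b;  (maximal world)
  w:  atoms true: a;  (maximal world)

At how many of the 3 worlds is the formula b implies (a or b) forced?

3

u: forces it.
v: forces it.
w: forces it.
Worlds forcing the formula: {u, v, w}.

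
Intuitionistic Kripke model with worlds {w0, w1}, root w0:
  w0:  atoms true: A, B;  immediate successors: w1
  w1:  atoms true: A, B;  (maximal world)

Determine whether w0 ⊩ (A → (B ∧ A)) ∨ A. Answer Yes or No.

w0 ⊩ (A → (B ∧ A)) ∨ A via the disjunct A → (B ∧ A).

Yes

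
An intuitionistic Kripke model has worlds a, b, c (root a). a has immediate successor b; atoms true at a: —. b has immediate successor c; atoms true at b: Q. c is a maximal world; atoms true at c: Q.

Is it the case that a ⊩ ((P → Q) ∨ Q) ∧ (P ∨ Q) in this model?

a ⊮ ((P → Q) ∨ Q) ∧ (P ∨ Q) since a fails P ∨ Q.

No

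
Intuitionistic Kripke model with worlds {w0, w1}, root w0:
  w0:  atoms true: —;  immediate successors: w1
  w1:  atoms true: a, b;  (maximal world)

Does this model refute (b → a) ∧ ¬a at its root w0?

Yes

w0 ⊮ (b → a) ∧ ¬a since w0 fails ¬a.
So the root w0 does not force (b → a) ∧ ¬a; the model is a countermodel.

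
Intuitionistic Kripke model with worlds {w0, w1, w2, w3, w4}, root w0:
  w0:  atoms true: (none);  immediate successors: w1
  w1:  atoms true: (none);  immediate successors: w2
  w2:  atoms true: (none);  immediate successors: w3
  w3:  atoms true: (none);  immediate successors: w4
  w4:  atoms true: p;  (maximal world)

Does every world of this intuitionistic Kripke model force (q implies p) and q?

No

Not every world: w0 does not force (q implies p) and q.
w0 does not force (q implies p) and q since w0 fails q.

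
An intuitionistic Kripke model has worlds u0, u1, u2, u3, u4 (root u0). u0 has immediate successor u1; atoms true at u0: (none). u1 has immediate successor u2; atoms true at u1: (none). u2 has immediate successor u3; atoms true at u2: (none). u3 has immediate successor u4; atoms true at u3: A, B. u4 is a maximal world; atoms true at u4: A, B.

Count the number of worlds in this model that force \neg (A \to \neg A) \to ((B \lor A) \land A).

2

u0: does not force it — u0 \nVdash \neg (A \to \neg A) \to ((B \lor A) \land A): already at u0 itself, u0 \Vdash \neg (A \to \neg A) but u0 \nVdash (B \lor A) \land A.
u1: does not force it.
u2: does not force it.
u3: forces it.
u4: forces it.
Worlds forcing the formula: {u3, u4}.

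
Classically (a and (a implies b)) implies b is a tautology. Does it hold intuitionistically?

This is modus ponens in implicational form, which is intuitionistically derivable.
If a world forces a and a implies b, then applying the implication at that world (which is accessible from itself) gives b.

Yes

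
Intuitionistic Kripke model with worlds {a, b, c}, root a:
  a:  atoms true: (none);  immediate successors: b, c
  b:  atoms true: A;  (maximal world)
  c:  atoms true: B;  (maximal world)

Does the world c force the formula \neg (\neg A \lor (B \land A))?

c \nVdash \neg (\neg A \lor (B \land A)) since c is accessible from c and c \Vdash \neg A \lor (B \land A).
c \Vdash \neg A \lor (B \land A) via the disjunct \neg A.

No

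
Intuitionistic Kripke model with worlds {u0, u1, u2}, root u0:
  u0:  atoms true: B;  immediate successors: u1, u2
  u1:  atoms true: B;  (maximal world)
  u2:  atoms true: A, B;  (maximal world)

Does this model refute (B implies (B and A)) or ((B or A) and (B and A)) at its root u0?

Yes

u0 does not force (B implies (B and A)) or ((B or A) and (B and A)): neither disjunct is forced at u0.
u0 does not force B implies (B and A): already at u0 itself, u0 forces B but u0 does not force B and A.
u0 does not force B and A since u0 fails A.
So the root u0 does not force (B implies (B and A)) or ((B or A) and (B and A)); the model is a countermodel.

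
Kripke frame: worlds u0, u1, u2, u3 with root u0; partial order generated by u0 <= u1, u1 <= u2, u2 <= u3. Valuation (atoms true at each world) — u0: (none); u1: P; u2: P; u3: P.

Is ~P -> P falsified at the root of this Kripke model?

u0 ||- ~P -> P vacuously: no world accessible from u0 forces the antecedent ~P.
So the root u0 forces ~P -> P; the model is not a countermodel.

No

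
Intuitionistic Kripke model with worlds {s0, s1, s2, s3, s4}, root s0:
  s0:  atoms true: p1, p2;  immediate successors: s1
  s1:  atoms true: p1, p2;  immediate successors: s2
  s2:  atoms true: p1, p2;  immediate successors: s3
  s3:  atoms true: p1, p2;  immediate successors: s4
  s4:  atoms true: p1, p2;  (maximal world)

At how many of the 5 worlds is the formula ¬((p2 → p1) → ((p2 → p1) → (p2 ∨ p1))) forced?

s0: does not force it — s0 ⊮ ¬((p2 → p1) → ((p2 → p1) → (p2 ∨ p1))) since s0 is accessible from s0 and s0 ⊩ (p2 → p1) → ((p2 → p1) → (p2 ∨ p1)).
s1: does not force it — s1 ⊮ ¬((p2 → p1) → ((p2 → p1) → (p2 ∨ p1))) since s1 is accessible from s1 and s1 ⊩ (p2 → p1) → ((p2 → p1) → (p2 ∨ p1)).
s2: does not force it.
s3: does not force it.
s4: does not force it.
Worlds forcing the formula: { }.

0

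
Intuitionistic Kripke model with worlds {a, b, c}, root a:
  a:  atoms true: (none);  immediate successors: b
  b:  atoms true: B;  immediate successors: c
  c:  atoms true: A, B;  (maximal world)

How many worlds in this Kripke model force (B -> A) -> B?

3

a: forces it.
b: forces it.
c: forces it.
Worlds forcing the formula: {a, b, c}.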